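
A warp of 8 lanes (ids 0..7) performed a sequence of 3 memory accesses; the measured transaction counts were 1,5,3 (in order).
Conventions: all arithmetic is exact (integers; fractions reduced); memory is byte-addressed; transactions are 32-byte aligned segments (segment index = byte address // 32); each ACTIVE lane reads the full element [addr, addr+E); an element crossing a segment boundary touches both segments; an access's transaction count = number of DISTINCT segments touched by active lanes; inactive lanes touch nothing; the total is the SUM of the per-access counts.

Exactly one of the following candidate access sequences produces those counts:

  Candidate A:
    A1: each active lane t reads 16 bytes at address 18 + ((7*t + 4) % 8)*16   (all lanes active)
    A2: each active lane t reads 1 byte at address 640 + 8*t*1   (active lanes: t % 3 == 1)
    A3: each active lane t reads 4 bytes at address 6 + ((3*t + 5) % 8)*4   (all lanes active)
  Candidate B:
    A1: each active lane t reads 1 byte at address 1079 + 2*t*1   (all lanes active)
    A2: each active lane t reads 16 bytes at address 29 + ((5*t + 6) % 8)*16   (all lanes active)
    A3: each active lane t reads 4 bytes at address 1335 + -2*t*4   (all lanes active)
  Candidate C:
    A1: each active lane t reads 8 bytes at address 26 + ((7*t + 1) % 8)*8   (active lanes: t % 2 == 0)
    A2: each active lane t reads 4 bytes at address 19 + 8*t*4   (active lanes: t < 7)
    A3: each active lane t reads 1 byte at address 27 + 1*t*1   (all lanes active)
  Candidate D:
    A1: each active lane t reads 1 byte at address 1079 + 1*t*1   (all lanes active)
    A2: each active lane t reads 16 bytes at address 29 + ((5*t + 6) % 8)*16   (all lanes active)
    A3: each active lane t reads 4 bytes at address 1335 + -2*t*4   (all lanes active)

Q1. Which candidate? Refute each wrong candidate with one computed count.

A: A1 gives 5 transactions, not 1
B: A1 gives 2 transactions, not 1
C: A1 gives 2 transactions, not 1
D: all counts match (1,5,3)

Answer: D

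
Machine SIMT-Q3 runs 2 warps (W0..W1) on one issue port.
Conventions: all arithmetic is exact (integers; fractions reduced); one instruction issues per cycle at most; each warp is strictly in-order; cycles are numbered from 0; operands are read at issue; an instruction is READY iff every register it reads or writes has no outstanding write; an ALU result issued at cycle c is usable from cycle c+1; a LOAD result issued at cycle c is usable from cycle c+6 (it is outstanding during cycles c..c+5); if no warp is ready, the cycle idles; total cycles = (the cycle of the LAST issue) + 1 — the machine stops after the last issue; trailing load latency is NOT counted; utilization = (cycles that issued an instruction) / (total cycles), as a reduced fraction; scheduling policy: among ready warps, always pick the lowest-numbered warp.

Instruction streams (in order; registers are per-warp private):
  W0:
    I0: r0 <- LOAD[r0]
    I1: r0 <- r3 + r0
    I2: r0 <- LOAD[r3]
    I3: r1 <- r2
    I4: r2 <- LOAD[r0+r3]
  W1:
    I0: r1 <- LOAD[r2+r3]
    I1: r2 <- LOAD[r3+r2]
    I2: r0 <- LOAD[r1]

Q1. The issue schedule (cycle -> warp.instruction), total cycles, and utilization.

cycle 0: W0.I0
cycle 1: W1.I0
cycle 2: W1.I1
cycle 3: idle
cycle 4: idle
cycle 5: idle
cycle 6: W0.I1
cycle 7: W0.I2
cycle 8: W0.I3
cycle 9: W1.I2
cycle 10: idle
cycle 11: idle
cycle 12: idle
cycle 13: W0.I4

Answer: 14 cycles, utilization 4/7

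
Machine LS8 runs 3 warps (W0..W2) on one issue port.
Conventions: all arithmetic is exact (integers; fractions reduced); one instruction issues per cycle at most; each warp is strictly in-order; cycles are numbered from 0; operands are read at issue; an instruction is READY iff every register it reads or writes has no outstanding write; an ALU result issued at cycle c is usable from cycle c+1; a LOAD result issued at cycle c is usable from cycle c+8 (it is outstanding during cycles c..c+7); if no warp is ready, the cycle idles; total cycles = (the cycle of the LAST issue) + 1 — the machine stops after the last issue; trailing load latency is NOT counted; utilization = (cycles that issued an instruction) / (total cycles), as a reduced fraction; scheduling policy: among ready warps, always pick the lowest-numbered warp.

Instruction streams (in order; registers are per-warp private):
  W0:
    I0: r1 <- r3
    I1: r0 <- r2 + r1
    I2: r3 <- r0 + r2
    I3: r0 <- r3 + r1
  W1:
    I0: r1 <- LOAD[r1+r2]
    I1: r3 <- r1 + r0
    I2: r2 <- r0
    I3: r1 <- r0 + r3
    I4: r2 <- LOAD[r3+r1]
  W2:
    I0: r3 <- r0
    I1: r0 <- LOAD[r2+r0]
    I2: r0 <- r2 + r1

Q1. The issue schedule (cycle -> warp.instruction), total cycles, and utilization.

cycle 0: W0.I0
cycle 1: W0.I1
cycle 2: W0.I2
cycle 3: W0.I3
cycle 4: W1.I0
cycle 5: W2.I0
cycle 6: W2.I1
cycle 7: idle
cycle 8: idle
cycle 9: idle
cycle 10: idle
cycle 11: idle
cycle 12: W1.I1
cycle 13: W1.I2
cycle 14: W1.I3
cycle 15: W1.I4
cycle 16: W2.I2

Answer: 17 cycles, utilization 12/17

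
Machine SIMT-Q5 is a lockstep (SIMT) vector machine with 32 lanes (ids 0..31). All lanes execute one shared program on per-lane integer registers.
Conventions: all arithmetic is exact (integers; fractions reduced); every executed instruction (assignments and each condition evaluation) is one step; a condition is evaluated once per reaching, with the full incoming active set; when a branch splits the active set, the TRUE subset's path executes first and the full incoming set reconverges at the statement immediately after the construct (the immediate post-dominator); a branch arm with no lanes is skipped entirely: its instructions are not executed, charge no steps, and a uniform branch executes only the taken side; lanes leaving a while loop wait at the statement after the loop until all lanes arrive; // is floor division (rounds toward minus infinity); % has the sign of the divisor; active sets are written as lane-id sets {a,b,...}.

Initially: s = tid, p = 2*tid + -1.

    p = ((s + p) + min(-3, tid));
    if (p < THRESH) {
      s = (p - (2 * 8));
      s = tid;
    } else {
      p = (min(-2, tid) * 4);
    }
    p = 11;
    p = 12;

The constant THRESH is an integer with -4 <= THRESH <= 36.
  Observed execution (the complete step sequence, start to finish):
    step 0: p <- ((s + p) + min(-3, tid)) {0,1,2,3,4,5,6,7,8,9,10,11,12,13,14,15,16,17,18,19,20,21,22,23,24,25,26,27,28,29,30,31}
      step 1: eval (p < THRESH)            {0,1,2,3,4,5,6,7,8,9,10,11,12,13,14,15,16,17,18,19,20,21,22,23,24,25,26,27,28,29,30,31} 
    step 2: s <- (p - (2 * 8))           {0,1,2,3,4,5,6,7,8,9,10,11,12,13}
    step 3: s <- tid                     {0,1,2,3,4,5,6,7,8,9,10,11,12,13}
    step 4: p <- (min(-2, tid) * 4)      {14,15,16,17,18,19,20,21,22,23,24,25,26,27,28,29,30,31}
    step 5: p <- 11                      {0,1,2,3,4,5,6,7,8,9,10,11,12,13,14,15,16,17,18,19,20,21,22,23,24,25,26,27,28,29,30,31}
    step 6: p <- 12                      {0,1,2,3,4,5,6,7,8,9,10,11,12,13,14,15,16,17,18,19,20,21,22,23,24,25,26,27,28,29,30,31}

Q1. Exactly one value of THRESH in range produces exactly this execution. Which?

Answer: THRESH = 36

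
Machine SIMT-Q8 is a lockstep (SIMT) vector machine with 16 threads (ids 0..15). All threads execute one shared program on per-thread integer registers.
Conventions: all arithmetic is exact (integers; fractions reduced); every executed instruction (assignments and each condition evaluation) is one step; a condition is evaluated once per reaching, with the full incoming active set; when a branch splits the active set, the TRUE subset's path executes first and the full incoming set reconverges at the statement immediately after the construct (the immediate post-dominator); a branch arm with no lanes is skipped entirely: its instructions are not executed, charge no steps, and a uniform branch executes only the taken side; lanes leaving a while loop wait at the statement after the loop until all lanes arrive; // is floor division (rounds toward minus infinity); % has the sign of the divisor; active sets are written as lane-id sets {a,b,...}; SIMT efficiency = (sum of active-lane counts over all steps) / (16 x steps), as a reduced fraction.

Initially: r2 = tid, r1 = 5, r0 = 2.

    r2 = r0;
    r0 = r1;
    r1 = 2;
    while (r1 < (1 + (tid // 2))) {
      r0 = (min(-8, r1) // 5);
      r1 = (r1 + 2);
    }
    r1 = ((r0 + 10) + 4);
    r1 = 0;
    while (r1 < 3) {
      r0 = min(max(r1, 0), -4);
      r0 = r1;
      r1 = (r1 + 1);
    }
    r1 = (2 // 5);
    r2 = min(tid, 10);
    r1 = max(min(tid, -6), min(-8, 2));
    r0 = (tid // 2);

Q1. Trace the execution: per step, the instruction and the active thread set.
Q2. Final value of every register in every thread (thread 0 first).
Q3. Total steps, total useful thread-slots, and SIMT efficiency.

step 0: r2 <- r0                     {0,1,2,3,4,5,6,7,8,9,10,11,12,13,14,15}
step 1: r0 <- r1                     {0,1,2,3,4,5,6,7,8,9,10,11,12,13,14,15}
step 2: r1 <- 2                      {0,1,2,3,4,5,6,7,8,9,10,11,12,13,14,15}
step 3: eval (r1 < (1 + (tid // 2))) {0,1,2,3,4,5,6,7,8,9,10,11,12,13,14,15}
step 4: r0 <- (min(-8, r1) // 5)     {4,5,6,7,8,9,10,11,12,13,14,15}
step 5: r1 <- (r1 + 2)               {4,5,6,7,8,9,10,11,12,13,14,15}
step 6: eval (r1 < (1 + (tid // 2))) {4,5,6,7,8,9,10,11,12,13,14,15}
step 7: r0 <- (min(-8, r1) // 5)     {8,9,10,11,12,13,14,15}
step 8: r1 <- (r1 + 2)               {8,9,10,11,12,13,14,15}
step 9: eval (r1 < (1 + (tid // 2))) {8,9,10,11,12,13,14,15}
step 10: r0 <- (min(-8, r1) // 5)     {12,13,14,15}
step 11: r1 <- (r1 + 2)               {12,13,14,15}
step 12: eval (r1 < (1 + (tid // 2))) {12,13,14,15}
step 13: r1 <- ((r0 + 10) + 4)        {0,1,2,3,4,5,6,7,8,9,10,11,12,13,14,15}
step 14: r1 <- 0                      {0,1,2,3,4,5,6,7,8,9,10,11,12,13,14,15}
step 15: eval (r1 < 3)                {0,1,2,3,4,5,6,7,8,9,10,11,12,13,14,15}
step 16: r0 <- min(max(r1, 0), -4)    {0,1,2,3,4,5,6,7,8,9,10,11,12,13,14,15}
step 17: r0 <- r1                     {0,1,2,3,4,5,6,7,8,9,10,11,12,13,14,15}
step 18: r1 <- (r1 + 1)               {0,1,2,3,4,5,6,7,8,9,10,11,12,13,14,15}
step 19: eval (r1 < 3)                {0,1,2,3,4,5,6,7,8,9,10,11,12,13,14,15}
step 20: r0 <- min(max(r1, 0), -4)    {0,1,2,3,4,5,6,7,8,9,10,11,12,13,14,15}
step 21: r0 <- r1                     {0,1,2,3,4,5,6,7,8,9,10,11,12,13,14,15}
step 22: r1 <- (r1 + 1)               {0,1,2,3,4,5,6,7,8,9,10,11,12,13,14,15}
step 23: eval (r1 < 3)                {0,1,2,3,4,5,6,7,8,9,10,11,12,13,14,15}
step 24: r0 <- min(max(r1, 0), -4)    {0,1,2,3,4,5,6,7,8,9,10,11,12,13,14,15}
step 25: r0 <- r1                     {0,1,2,3,4,5,6,7,8,9,10,11,12,13,14,15}
step 26: r1 <- (r1 + 1)               {0,1,2,3,4,5,6,7,8,9,10,11,12,13,14,15}
step 27: eval (r1 < 3)                {0,1,2,3,4,5,6,7,8,9,10,11,12,13,14,15}
step 28: r1 <- (2 // 5)               {0,1,2,3,4,5,6,7,8,9,10,11,12,13,14,15}
step 29: r2 <- min(tid, 10)           {0,1,2,3,4,5,6,7,8,9,10,11,12,13,14,15}
step 30: r1 <- max(min(tid, -6), min(-8, 2)) {0,1,2,3,4,5,6,7,8,9,10,11,12,13,14,15}
step 31: r0 <- (tid // 2)             {0,1,2,3,4,5,6,7,8,9,10,11,12,13,14,15}

Answer: 32 steps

r2: 0,1,2,3,4,5,6,7,8,9,10,10,10,10,10,10
r1: -6,-6,-6,-6,-6,-6,-6,-6,-6,-6,-6,-6,-6,-6,-6,-6
r0: 0,0,1,1,2,2,3,3,4,4,5,5,6,6,7,7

steps = 32; useful = 440; efficiency = 440/512 = 55/64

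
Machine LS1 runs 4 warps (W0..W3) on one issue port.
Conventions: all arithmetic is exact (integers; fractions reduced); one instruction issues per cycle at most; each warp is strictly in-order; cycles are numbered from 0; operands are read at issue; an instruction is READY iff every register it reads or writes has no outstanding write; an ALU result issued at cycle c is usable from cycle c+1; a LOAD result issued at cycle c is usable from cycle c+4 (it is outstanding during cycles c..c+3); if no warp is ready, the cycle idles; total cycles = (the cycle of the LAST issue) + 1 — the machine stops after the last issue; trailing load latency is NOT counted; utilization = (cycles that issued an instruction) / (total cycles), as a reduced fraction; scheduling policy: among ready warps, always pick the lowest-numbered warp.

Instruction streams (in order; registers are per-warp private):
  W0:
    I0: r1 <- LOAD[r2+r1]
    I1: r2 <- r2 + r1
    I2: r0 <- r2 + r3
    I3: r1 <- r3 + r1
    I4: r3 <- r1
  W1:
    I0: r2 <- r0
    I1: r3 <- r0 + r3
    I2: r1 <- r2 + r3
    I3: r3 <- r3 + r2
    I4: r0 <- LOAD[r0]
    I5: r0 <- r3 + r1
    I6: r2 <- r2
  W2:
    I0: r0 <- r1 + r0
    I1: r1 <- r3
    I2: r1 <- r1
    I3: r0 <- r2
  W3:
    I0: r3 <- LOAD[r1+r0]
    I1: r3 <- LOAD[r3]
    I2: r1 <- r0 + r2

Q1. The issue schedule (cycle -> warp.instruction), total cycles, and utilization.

cycle 0: W0.I0
cycle 1: W1.I0
cycle 2: W1.I1
cycle 3: W1.I2
cycle 4: W0.I1
cycle 5: W0.I2
cycle 6: W0.I3
cycle 7: W0.I4
cycle 8: W1.I3
cycle 9: W1.I4
cycle 10: W2.I0
cycle 11: W2.I1
cycle 12: W2.I2
cycle 13: W1.I5
cycle 14: W1.I6
cycle 15: W2.I3
cycle 16: W3.I0
cycle 17: idle
cycle 18: idle
cycle 19: idle
cycle 20: W3.I1
cycle 21: W3.I2

Answer: 22 cycles, utilization 19/22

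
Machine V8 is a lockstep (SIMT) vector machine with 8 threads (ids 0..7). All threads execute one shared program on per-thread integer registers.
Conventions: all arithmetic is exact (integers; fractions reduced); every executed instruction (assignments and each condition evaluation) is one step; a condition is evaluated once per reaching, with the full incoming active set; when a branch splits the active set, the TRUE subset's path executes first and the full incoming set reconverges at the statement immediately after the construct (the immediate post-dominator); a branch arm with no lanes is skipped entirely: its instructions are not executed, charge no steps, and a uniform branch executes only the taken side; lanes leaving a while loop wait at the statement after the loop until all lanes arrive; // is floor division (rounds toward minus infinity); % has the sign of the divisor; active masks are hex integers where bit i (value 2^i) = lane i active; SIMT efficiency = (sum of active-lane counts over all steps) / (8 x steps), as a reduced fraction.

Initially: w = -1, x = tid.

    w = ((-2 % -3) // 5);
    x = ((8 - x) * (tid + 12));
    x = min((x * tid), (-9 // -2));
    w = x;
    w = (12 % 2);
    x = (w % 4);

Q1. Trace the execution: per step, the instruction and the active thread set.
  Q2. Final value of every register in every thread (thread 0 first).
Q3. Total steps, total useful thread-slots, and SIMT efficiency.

step 0: w <- ((-2 % -3) // 5)        0xff
step 1: x <- ((8 - x) * (tid + 12))  0xff
step 2: x <- min((x * tid), (-9 // -2)) 0xff
step 3: w <- x                       0xff
step 4: w <- (12 % 2)                0xff
step 5: x <- (w % 4)                 0xff

Answer: 6 steps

w: 0,0,0,0,0,0,0,0
x: 0,0,0,0,0,0,0,0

steps = 6; useful = 48; efficiency = 48/48 = 1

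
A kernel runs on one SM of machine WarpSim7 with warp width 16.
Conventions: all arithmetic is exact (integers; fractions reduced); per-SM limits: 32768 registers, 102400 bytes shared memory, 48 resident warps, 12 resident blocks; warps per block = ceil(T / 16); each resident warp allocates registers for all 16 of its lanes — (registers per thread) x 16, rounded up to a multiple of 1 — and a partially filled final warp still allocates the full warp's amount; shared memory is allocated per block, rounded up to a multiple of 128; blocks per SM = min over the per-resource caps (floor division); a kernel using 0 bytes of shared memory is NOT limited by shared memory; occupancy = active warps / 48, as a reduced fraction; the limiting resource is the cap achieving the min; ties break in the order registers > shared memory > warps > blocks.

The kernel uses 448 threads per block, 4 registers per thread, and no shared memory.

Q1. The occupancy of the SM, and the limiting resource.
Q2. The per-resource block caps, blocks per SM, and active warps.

Answer: occupancy 7/12, limited by warps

registers: 18 blocks
shared memory: no limit (kernel uses none)
warps: 1 block
blocks: 12 blocks

Answer: 1 block, 28 active warps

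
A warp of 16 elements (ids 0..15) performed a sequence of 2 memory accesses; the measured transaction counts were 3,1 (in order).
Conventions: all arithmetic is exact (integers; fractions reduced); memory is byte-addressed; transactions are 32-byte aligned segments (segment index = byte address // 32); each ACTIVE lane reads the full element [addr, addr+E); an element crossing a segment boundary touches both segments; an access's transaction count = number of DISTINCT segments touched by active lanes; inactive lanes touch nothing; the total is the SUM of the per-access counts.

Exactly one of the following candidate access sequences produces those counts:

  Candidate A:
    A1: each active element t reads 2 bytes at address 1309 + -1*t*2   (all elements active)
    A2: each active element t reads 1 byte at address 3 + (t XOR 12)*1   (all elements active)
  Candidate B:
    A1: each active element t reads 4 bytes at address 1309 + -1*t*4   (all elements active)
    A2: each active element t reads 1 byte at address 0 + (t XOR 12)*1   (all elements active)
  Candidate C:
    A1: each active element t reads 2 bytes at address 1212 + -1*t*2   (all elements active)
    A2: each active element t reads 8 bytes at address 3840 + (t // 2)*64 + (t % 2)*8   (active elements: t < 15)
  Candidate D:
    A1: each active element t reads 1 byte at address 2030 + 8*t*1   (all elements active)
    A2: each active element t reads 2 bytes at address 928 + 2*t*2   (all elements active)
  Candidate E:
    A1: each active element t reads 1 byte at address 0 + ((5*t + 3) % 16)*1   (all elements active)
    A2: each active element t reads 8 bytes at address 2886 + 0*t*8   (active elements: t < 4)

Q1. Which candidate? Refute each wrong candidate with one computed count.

A: A1 gives 2 transactions, not 3
C: A1 gives 2 transactions, not 3
D: A1 gives 5 transactions, not 3
E: A1 gives 1 transaction, not 3
B: all counts match (3,1)

Answer: B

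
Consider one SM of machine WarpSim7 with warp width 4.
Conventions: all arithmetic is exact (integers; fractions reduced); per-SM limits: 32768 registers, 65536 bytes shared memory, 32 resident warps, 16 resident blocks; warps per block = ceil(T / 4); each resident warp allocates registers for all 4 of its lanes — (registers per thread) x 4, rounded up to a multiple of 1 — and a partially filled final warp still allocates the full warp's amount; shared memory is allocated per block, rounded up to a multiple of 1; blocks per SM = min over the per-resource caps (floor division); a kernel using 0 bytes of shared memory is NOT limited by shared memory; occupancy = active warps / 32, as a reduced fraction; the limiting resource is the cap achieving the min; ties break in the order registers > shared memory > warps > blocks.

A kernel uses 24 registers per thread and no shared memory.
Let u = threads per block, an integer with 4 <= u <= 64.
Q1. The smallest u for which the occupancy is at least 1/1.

Answer: u = 5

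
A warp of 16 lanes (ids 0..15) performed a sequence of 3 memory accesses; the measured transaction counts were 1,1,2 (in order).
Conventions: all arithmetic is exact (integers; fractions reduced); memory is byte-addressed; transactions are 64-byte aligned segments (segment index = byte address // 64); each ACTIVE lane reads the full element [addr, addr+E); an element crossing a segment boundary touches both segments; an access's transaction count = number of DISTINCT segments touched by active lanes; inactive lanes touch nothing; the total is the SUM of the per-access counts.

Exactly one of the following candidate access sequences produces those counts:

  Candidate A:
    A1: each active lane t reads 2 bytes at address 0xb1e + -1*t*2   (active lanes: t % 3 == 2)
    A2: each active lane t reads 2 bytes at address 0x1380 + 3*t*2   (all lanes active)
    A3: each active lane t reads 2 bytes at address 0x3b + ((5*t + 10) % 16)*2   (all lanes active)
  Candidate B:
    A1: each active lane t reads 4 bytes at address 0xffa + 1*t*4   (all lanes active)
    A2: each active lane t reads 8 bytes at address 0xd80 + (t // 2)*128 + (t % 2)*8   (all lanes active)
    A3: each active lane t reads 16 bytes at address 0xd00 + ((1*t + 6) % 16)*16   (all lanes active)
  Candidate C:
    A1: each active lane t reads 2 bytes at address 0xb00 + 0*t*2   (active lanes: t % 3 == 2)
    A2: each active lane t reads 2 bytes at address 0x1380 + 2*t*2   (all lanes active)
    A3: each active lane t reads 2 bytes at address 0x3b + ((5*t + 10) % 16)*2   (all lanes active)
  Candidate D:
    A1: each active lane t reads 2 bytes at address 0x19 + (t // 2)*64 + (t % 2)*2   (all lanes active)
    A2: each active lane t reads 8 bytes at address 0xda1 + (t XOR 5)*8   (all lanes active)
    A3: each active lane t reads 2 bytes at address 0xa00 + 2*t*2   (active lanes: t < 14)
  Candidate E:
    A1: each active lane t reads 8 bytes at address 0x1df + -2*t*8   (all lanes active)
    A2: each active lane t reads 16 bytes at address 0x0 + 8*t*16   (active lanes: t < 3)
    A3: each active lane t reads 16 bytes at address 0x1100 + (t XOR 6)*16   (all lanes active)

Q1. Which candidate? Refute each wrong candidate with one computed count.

A: A2 gives 2 transactions, not 1
B: A1 gives 2 transactions, not 1
D: A1 gives 8 transactions, not 1
E: A1 gives 5 transactions, not 1
C: all counts match (1,1,2)

Answer: C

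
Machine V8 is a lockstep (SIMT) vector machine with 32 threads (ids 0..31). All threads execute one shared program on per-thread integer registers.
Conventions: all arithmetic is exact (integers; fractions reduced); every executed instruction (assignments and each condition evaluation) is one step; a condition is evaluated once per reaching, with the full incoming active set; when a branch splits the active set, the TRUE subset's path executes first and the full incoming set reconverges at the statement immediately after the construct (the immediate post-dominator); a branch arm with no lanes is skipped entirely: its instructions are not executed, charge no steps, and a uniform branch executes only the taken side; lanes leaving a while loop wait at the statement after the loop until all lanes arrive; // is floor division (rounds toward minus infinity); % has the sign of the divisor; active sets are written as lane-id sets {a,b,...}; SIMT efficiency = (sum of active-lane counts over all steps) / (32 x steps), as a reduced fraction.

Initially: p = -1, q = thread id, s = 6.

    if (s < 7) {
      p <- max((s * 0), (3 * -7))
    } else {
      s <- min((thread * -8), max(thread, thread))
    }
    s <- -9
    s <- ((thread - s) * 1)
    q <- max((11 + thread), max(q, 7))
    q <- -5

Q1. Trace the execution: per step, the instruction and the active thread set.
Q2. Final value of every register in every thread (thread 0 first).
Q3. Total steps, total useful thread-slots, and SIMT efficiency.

step 0: eval (s < 7)                 {0,1,2,3,4,5,6,7,8,9,10,11,12,13,14,15,16,17,18,19,20,21,22,23,24,25,26,27,28,29,30,31}
step 1: p <- max((s * 0), (3 * -7))  {0,1,2,3,4,5,6,7,8,9,10,11,12,13,14,15,16,17,18,19,20,21,22,23,24,25,26,27,28,29,30,31}
step 2: s <- -9                      {0,1,2,3,4,5,6,7,8,9,10,11,12,13,14,15,16,17,18,19,20,21,22,23,24,25,26,27,28,29,30,31}
step 3: s <- ((thread - s) * 1)      {0,1,2,3,4,5,6,7,8,9,10,11,12,13,14,15,16,17,18,19,20,21,22,23,24,25,26,27,28,29,30,31}
step 4: q <- max((11 + thread), max(q, 7)) {0,1,2,3,4,5,6,7,8,9,10,11,12,13,14,15,16,17,18,19,20,21,22,23,24,25,26,27,28,29,30,31}
step 5: q <- -5                      {0,1,2,3,4,5,6,7,8,9,10,11,12,13,14,15,16,17,18,19,20,21,22,23,24,25,26,27,28,29,30,31}

Answer: 6 steps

p: 0,0,0,0,0,0,0,0,0,0,0,0,0,0,0,0,0,0,0,0,0,0,0,0,0,0,0,0,0,0,0,0
q: -5,-5,-5,-5,-5,-5,-5,-5,-5,-5,-5,-5,-5,-5,-5,-5,-5,-5,-5,-5,-5,-5,-5,-5,-5,-5,-5,-5,-5,-5,-5,-5
s: 9,10,11,12,13,14,15,16,17,18,19,20,21,22,23,24,25,26,27,28,29,30,31,32,33,34,35,36,37,38,39,40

steps = 6; useful = 192; efficiency = 192/192 = 1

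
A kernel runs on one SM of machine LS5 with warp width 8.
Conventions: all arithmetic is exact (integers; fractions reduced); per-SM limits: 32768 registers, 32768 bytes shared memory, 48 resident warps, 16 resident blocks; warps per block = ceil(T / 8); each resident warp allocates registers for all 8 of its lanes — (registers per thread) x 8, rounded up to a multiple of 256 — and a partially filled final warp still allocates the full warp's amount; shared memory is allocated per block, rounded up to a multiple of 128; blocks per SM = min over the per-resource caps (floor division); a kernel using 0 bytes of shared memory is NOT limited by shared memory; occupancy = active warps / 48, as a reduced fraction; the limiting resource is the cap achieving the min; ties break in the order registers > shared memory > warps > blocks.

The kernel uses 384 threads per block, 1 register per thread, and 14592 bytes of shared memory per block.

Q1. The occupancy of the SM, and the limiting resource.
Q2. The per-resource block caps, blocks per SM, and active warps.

Answer: occupancy 1, limited by warps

registers: 2 blocks
shared memory: 2 blocks
warps: 1 block
blocks: 16 blocks

Answer: 1 block, 48 active warps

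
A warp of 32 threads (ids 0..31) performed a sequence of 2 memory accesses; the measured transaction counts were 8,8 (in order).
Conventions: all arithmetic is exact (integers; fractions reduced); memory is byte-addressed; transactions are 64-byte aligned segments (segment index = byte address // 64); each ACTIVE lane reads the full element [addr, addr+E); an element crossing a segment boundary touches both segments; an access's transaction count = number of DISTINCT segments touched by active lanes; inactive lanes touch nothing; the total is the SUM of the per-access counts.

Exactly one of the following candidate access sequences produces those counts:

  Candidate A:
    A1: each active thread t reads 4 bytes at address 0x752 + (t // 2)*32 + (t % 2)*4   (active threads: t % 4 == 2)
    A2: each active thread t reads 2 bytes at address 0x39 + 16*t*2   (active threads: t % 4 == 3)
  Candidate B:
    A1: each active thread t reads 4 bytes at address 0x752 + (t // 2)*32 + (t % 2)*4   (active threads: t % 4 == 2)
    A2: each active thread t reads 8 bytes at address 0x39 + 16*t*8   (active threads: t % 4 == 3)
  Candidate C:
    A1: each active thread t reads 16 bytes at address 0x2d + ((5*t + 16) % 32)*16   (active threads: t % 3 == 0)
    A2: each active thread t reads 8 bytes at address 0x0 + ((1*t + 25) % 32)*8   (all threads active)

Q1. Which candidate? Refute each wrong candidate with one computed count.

B: A2 gives 16 transactions, not 8
C: A1 gives 6 transactions, not 8
A: all counts match (8,8)

Answer: A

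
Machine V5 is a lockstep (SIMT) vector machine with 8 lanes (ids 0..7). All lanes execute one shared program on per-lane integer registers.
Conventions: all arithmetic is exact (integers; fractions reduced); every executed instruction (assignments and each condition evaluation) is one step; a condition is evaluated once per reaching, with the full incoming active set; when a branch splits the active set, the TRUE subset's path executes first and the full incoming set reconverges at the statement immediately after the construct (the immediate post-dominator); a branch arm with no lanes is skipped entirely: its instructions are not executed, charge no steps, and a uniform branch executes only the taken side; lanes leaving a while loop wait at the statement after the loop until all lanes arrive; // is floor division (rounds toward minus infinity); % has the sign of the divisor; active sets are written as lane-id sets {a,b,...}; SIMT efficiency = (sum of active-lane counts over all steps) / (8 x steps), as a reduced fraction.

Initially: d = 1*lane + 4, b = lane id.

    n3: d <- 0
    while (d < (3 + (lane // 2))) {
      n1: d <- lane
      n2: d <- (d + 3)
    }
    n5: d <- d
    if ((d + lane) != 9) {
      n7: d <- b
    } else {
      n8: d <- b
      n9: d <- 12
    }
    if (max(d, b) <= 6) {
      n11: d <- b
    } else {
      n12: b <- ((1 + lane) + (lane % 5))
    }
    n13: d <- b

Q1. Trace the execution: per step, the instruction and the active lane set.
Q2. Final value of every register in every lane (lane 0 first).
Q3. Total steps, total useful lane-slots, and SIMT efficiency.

step 0: d <- 0                       {0,1,2,3,4,5,6,7}
step 1: eval (d < (3 + (lane // 2))) {0,1,2,3,4,5,6,7}
step 2: d <- lane                    {0,1,2,3,4,5,6,7}
step 3: d <- (d + 3)                 {0,1,2,3,4,5,6,7}
step 4: eval (d < (3 + (lane // 2))) {0,1,2,3,4,5,6,7}
step 5: d <- d                       {0,1,2,3,4,5,6,7}
step 6: eval ((d + lane) != 9)       {0,1,2,3,4,5,6,7}
step 7: d <- b                       {0,1,2,4,5,6,7}
step 8: d <- b                       {3}
step 9: d <- 12                      {3}
step 10: eval (max(d, b) <= 6)        {0,1,2,3,4,5,6,7}
step 11: d <- b                       {0,1,2,4,5,6}
step 12: b <- ((1 + lane) + (lane % 5)) {3,7}
step 13: d <- b                       {0,1,2,3,4,5,6,7}

Answer: 14 steps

d: 0,1,2,7,4,5,6,10
b: 0,1,2,7,4,5,6,10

steps = 14; useful = 89; efficiency = 89/112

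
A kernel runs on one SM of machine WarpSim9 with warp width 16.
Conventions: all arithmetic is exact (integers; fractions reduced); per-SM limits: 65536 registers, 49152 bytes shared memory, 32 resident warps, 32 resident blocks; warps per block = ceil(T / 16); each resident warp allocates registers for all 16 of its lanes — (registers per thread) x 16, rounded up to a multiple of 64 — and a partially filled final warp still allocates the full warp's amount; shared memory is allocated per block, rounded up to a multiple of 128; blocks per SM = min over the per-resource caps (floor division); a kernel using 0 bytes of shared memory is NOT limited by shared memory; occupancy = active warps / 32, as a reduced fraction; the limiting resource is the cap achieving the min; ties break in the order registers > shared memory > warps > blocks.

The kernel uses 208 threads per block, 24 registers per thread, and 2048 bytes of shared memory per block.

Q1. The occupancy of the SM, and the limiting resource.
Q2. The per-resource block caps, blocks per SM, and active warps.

Answer: occupancy 13/16, limited by warps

registers: 13 blocks
shared memory: 24 blocks
warps: 2 blocks
blocks: 32 blocks

Answer: 2 blocks, 26 active warps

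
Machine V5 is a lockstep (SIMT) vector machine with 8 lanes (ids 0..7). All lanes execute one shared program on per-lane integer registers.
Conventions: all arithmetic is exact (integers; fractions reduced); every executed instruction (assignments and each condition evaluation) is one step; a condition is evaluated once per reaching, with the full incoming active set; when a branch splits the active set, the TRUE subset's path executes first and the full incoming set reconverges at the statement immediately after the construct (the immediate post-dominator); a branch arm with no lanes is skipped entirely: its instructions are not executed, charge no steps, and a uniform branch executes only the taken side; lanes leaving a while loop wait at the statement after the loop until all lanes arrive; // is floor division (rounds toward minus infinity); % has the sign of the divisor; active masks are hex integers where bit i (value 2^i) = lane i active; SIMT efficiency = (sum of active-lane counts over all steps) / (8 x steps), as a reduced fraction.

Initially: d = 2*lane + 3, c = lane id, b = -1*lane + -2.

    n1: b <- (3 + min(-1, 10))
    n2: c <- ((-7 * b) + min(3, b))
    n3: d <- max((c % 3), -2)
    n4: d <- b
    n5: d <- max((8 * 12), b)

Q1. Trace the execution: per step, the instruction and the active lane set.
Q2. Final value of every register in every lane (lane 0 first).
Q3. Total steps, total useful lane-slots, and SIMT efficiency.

step 0: b <- (3 + min(-1, 10))       0xff
step 1: c <- ((-7 * b) + min(3, b))  0xff
step 2: d <- max((c % 3), -2)        0xff
step 3: d <- b                       0xff
step 4: d <- max((8 * 12), b)        0xff

Answer: 5 steps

d: 96,96,96,96,96,96,96,96
c: -12,-12,-12,-12,-12,-12,-12,-12
b: 2,2,2,2,2,2,2,2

steps = 5; useful = 40; efficiency = 40/40 = 1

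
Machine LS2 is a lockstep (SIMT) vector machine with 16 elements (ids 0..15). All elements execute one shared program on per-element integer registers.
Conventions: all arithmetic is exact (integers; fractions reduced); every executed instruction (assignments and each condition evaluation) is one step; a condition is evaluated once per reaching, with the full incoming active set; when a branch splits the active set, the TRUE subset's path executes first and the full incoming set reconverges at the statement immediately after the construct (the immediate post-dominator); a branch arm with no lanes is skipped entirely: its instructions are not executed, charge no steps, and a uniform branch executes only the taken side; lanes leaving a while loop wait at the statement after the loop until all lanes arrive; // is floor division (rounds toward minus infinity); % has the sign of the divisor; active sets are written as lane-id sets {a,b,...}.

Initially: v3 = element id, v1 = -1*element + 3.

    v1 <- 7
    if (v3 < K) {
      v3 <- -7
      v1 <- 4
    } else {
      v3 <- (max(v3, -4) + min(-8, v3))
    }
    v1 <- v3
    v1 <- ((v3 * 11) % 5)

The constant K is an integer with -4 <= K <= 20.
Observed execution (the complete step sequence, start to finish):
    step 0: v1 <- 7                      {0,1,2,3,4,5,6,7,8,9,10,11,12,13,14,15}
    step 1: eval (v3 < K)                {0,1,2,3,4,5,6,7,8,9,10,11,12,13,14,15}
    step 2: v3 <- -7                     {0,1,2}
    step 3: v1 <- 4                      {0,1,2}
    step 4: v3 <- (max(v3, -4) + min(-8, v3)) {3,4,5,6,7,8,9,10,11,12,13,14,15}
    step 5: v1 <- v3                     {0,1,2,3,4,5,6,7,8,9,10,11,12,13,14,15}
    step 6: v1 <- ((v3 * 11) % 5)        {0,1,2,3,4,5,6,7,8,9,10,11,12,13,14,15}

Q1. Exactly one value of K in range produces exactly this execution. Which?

Answer: K = 3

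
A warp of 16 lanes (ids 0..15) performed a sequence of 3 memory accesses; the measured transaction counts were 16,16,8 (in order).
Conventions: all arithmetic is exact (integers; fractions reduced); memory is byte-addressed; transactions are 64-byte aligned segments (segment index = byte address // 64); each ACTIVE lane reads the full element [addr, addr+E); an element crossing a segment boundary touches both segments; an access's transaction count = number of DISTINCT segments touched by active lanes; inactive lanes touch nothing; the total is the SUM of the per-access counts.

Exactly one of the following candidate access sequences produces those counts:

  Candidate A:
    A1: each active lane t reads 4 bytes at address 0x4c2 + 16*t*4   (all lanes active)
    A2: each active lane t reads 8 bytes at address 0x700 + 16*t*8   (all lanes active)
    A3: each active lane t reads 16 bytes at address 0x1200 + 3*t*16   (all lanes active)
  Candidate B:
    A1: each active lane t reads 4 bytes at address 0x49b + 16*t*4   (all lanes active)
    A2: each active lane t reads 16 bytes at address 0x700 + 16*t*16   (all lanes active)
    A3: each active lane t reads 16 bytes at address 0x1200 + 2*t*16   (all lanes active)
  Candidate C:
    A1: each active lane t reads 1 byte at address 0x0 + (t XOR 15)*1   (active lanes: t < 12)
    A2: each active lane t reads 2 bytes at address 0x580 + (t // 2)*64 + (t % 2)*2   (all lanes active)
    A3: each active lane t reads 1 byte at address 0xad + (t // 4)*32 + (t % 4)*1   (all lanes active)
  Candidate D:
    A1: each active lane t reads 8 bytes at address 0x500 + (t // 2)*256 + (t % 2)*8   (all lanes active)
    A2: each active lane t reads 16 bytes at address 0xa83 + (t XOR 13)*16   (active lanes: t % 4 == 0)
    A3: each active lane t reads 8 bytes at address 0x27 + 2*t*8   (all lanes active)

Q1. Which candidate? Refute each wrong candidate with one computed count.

A: A3 gives 12 transactions, not 8
C: A1 gives 1 transaction, not 16
D: A1 gives 8 transactions, not 16
B: all counts match (16,16,8)

Answer: B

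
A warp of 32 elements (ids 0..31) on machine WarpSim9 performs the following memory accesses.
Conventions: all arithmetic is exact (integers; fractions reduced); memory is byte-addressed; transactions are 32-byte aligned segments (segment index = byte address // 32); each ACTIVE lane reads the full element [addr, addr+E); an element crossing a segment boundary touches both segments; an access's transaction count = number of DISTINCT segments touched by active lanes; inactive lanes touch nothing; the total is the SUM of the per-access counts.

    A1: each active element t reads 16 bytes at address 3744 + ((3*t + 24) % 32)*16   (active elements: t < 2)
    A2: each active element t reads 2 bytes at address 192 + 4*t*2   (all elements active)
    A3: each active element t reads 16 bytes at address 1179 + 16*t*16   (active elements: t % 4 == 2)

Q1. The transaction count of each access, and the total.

A1: 2 transactions
A2: 8 transactions
A3: 16 transactions

Answer: 2,8,16; total 26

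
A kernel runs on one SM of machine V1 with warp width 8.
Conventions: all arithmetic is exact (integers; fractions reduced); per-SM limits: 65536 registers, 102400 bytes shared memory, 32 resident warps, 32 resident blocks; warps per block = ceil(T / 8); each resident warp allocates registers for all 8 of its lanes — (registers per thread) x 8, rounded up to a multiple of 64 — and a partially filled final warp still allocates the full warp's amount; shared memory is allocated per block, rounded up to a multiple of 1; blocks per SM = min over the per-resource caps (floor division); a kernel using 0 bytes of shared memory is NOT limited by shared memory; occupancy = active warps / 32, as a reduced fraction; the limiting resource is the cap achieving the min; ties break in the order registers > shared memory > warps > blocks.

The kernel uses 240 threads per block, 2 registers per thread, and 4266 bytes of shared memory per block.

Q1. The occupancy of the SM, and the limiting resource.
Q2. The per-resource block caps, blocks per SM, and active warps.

Answer: occupancy 15/16, limited by warps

registers: 34 blocks
shared memory: 24 blocks
warps: 1 block
blocks: 32 blocks

Answer: 1 block, 30 active warps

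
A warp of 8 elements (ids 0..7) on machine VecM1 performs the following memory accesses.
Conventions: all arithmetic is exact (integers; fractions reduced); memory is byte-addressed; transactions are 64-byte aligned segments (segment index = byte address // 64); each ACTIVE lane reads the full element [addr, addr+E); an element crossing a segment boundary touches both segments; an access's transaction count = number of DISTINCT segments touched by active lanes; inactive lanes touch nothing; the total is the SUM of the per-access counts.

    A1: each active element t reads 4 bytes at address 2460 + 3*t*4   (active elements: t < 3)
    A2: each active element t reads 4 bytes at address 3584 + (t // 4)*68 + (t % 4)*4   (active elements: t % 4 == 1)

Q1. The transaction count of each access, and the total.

A1: 1 transaction
A2: 2 transactions

Answer: 1,2; total 3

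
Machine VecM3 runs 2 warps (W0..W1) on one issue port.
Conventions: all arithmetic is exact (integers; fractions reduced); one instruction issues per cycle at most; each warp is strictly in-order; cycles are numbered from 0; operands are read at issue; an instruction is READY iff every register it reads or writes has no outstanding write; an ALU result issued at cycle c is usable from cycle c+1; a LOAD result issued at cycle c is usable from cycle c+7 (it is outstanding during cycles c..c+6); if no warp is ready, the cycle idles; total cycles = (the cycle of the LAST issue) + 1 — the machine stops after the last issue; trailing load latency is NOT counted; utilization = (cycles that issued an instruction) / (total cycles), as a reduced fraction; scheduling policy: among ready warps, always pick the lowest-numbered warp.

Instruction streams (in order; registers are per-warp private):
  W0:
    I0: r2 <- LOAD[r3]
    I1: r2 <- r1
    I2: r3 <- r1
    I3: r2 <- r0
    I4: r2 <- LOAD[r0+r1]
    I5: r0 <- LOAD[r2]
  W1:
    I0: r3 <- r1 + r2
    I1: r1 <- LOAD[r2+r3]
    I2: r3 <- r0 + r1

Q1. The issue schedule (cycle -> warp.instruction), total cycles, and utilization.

cycle 0: W0.I0
cycle 1: W1.I0
cycle 2: W1.I1
cycle 3: idle
cycle 4: idle
cycle 5: idle
cycle 6: idle
cycle 7: W0.I1
cycle 8: W0.I2
cycle 9: W0.I3
cycle 10: W0.I4
cycle 11: W1.I2
cycle 12: idle
cycle 13: idle
cycle 14: idle
cycle 15: idle
cycle 16: idle
cycle 17: W0.I5

Answer: 18 cycles, utilization 1/2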